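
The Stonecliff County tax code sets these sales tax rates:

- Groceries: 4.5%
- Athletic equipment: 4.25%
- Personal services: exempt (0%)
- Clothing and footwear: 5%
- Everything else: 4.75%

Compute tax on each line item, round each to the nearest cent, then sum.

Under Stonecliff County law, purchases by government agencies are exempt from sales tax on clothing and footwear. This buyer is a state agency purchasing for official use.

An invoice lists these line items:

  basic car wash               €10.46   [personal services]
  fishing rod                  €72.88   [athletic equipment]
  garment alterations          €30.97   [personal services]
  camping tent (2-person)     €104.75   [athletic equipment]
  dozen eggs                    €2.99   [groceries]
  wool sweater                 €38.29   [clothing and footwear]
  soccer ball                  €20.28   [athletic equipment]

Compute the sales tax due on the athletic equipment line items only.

Fishing rod €72.88: athletic equipment → 4.25% → €3.10
Camping tent (2-person) €104.75: athletic equipment → 4.25% → €4.45
Soccer ball €20.28: athletic equipment → 4.25% → €0.86
Tax on athletic equipment = €3.10 + €4.45 + €0.86 = €8.41

€8.41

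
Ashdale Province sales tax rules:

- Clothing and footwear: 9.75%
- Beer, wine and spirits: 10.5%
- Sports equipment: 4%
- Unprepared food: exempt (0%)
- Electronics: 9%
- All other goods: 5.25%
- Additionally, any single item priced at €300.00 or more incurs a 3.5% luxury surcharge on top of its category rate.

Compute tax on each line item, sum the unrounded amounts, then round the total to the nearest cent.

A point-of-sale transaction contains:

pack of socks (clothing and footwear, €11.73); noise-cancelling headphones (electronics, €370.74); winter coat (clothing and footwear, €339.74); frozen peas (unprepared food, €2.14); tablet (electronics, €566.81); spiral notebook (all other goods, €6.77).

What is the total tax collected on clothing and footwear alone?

Pack of socks €11.73: clothing and footwear → 9.75% → €1.143675
Winter coat €339.74: clothing and footwear → 9.75% + 3.5% surcharge = 13.25% → €45.01555
Tax on clothing and footwear: unrounded sum = €46.159225 → €46.16

€46.16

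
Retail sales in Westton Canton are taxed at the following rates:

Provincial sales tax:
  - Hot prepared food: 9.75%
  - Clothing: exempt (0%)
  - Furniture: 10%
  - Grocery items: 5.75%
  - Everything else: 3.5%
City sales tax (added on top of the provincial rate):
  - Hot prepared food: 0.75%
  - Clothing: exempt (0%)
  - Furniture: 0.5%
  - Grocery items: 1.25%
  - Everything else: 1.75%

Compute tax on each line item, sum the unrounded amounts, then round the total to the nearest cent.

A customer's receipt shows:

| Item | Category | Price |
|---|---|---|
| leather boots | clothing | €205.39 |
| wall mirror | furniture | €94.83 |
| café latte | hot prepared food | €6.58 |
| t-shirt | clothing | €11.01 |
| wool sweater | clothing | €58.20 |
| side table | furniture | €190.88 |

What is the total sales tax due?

Leather boots €205.39: clothing → 0% + 0% city = 0% → €0.00
Wall mirror €94.83: furniture → 10% + 0.5% city = 10.5% → €9.95715
Café latte €6.58: hot prepared food → 9.75% + 0.75% city = 10.5% → €0.6909
T-shirt €11.01: clothing → 0% + 0% city = 0% → €0.00
Wool sweater €58.20: clothing → 0% + 0% city = 0% → €0.00
Side table €190.88: furniture → 10% + 0.5% city = 10.5% → €20.0424
Unrounded tax sum = €30.69045 → €30.69

€30.69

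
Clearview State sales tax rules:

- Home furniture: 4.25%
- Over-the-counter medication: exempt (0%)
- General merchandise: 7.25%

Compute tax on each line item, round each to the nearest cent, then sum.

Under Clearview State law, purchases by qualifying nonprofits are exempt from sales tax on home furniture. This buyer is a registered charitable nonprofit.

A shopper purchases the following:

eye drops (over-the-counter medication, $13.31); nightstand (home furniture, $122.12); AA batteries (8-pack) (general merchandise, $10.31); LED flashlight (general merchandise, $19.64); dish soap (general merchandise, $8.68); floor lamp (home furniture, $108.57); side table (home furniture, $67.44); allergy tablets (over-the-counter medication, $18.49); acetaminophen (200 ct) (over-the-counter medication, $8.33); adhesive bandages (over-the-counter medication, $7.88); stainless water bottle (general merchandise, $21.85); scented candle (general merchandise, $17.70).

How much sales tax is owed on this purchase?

Eye drops $13.31: over-the-counter medication → 0% → $0.00
Nightstand $122.12: home furniture, buyer-exempt → 0% → $0.00
AA batteries (8-pack) $10.31: general merchandise → 7.25% → $0.75
LED flashlight $19.64: general merchandise → 7.25% → $1.42
Dish soap $8.68: general merchandise → 7.25% → $0.63
Floor lamp $108.57: home furniture, buyer-exempt → 0% → $0.00
Side table $67.44: home furniture, buyer-exempt → 0% → $0.00
Allergy tablets $18.49: over-the-counter medication → 0% → $0.00
Acetaminophen (200 ct) $8.33: over-the-counter medication → 0% → $0.00
Adhesive bandages $7.88: over-the-counter medication → 0% → $0.00
Stainless water bottle $21.85: general merchandise → 7.25% → $1.58
Scented candle $17.70: general merchandise → 7.25% → $1.28
Total tax = $0.75 + $1.42 + $0.63 + $1.58 + $1.28 = $5.66

$5.66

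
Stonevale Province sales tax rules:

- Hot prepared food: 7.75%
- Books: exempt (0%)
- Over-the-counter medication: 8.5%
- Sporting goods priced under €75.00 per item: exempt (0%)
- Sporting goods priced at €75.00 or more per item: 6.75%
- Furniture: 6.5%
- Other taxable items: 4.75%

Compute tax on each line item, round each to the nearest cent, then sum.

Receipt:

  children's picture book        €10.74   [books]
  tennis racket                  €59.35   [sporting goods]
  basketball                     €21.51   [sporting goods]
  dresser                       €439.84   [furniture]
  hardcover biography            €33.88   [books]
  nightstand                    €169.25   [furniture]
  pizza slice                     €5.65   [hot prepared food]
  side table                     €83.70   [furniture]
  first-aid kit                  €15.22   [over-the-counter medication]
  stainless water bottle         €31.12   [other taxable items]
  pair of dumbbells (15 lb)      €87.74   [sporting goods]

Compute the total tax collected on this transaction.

Children's picture book €10.74: books → 0% → €0.00
Tennis racket €59.35: sporting goods, under €75.00 → 0% → €0.00
Basketball €21.51: sporting goods, under €75.00 → 0% → €0.00
Dresser €439.84: furniture → 6.5% → €28.59
Hardcover biography €33.88: books → 0% → €0.00
Nightstand €169.25: furniture → 6.5% → €11.00
Pizza slice €5.65: hot prepared food → 7.75% → €0.44
Side table €83.70: furniture → 6.5% → €5.44
First-aid kit €15.22: over-the-counter medication → 8.5% → €1.29
Stainless water bottle €31.12: other taxable items → 4.75% → €1.48
Pair of dumbbells (15 lb) €87.74: sporting goods, €75.00 or more → 6.75% → €5.92
Total tax = €28.59 + €11.00 + €0.44 + €5.44 + €1.29 + €1.48 + €5.92 = €54.16

€54.16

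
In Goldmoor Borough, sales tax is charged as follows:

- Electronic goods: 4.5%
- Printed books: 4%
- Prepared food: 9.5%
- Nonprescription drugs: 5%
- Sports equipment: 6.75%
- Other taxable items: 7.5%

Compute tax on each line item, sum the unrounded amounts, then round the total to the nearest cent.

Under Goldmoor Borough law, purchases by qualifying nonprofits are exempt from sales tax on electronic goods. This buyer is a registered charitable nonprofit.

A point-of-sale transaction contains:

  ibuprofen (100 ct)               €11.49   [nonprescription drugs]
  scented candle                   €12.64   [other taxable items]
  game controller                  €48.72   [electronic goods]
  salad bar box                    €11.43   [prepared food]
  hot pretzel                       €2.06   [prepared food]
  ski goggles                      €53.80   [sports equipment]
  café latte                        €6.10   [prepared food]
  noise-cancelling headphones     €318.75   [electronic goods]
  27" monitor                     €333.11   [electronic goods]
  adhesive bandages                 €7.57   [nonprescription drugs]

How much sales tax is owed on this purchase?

€7.39

Ibuprofen (100 ct) €11.49: nonprescription drugs → 5% → €0.5745
Scented candle €12.64: other taxable items → 7.5% → €0.948
Game controller €48.72: electronic goods, buyer-exempt → 0% → €0.00
Salad bar box €11.43: prepared food → 9.5% → €1.08585
Hot pretzel €2.06: prepared food → 9.5% → €0.1957
Ski goggles €53.80: sports equipment → 6.75% → €3.6315
Café latte €6.10: prepared food → 9.5% → €0.5795
Noise-cancelling headphones €318.75: electronic goods, buyer-exempt → 0% → €0.00
27" monitor €333.11: electronic goods, buyer-exempt → 0% → €0.00
Adhesive bandages €7.57: nonprescription drugs → 5% → €0.3785
Unrounded tax sum = €7.39355 → €7.39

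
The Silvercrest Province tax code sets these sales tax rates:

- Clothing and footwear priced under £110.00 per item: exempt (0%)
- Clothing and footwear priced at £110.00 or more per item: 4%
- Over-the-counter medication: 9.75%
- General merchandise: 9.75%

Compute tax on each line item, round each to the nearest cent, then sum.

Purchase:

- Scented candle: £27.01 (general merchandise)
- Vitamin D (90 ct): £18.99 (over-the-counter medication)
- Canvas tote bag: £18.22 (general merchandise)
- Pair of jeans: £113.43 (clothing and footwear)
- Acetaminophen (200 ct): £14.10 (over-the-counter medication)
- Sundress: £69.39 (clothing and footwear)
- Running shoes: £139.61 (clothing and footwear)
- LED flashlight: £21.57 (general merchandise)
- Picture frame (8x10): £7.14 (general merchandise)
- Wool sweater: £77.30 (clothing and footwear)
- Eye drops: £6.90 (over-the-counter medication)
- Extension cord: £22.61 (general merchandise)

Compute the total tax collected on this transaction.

Scented candle £27.01: general merchandise → 9.75% → £2.63
Vitamin D (90 ct) £18.99: over-the-counter medication → 9.75% → £1.85
Canvas tote bag £18.22: general merchandise → 9.75% → £1.78
Pair of jeans £113.43: clothing and footwear, £110.00 or more → 4% → £4.54
Acetaminophen (200 ct) £14.10: over-the-counter medication → 9.75% → £1.37
Sundress £69.39: clothing and footwear, under £110.00 → 0% → £0.00
Running shoes £139.61: clothing and footwear, £110.00 or more → 4% → £5.58
LED flashlight £21.57: general merchandise → 9.75% → £2.10
Picture frame (8x10) £7.14: general merchandise → 9.75% → £0.70
Wool sweater £77.30: clothing and footwear, under £110.00 → 0% → £0.00
Eye drops £6.90: over-the-counter medication → 9.75% → £0.67
Extension cord £22.61: general merchandise → 9.75% → £2.20
Total tax = £2.63 + £1.85 + £1.78 + £4.54 + £1.37 + £5.58 + £2.10 + £0.70 + £0.67 + £2.20 = £23.42

£23.42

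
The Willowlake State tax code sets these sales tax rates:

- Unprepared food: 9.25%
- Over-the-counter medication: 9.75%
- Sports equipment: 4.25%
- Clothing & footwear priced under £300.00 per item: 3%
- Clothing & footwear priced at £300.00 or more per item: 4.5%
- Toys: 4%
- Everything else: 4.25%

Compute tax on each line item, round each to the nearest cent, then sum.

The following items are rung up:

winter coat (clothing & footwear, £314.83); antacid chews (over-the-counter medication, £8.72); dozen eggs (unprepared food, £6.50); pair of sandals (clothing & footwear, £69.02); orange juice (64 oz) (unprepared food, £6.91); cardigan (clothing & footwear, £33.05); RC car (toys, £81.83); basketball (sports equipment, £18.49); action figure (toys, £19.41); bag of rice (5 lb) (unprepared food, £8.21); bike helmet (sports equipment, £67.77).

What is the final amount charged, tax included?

Winter coat £314.83: clothing & footwear, £300.00 or more → 4.5% → £14.17
Antacid chews £8.72: over-the-counter medication → 9.75% → £0.85
Dozen eggs £6.50: unprepared food → 9.25% → £0.60
Pair of sandals £69.02: clothing & footwear, under £300.00 → 3% → £2.07
Orange juice (64 oz) £6.91: unprepared food → 9.25% → £0.64
Cardigan £33.05: clothing & footwear, under £300.00 → 3% → £0.99
RC car £81.83: toys → 4% → £3.27
Basketball £18.49: sports equipment → 4.25% → £0.79
Action figure £19.41: toys → 4% → £0.78
Bag of rice (5 lb) £8.21: unprepared food → 9.25% → £0.76
Bike helmet £67.77: sports equipment → 4.25% → £2.88
Subtotal = £634.74; tax = £27.80; total due = £662.54

£662.54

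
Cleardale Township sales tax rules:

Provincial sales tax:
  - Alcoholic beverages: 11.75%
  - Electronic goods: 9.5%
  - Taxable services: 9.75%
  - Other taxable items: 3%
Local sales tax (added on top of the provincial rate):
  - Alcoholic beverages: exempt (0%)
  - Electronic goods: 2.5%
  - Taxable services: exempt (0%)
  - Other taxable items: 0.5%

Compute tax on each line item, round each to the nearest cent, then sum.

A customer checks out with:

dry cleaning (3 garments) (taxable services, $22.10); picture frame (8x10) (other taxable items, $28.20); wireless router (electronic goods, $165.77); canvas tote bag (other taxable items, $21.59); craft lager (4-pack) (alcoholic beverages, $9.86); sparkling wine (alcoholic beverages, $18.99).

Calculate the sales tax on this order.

Dry cleaning (3 garments) $22.10: taxable services → 9.75% + 0% local = 9.75% → $2.15
Picture frame (8x10) $28.20: other taxable items → 3% + 0.5% local = 3.5% → $0.99
Wireless router $165.77: electronic goods → 9.5% + 2.5% local = 12% → $19.89
Canvas tote bag $21.59: other taxable items → 3% + 0.5% local = 3.5% → $0.76
Craft lager (4-pack) $9.86: alcoholic beverages → 11.75% + 0% local = 11.75% → $1.16
Sparkling wine $18.99: alcoholic beverages → 11.75% + 0% local = 11.75% → $2.23
Total tax = $2.15 + $0.99 + $19.89 + $0.76 + $1.16 + $2.23 = $27.18

$27.18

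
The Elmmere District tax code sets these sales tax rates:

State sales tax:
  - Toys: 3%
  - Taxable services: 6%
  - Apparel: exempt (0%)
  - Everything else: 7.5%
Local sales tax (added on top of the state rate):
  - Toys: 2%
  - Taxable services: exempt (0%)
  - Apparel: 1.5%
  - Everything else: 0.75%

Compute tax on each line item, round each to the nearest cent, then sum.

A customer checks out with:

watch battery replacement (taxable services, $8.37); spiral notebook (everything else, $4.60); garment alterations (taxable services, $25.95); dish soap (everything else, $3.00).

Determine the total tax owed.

$2.69

Watch battery replacement $8.37: taxable services → 6% + 0% local = 6% → $0.50
Spiral notebook $4.60: everything else → 7.5% + 0.75% local = 8.25% → $0.38
Garment alterations $25.95: taxable services → 6% + 0% local = 6% → $1.56
Dish soap $3.00: everything else → 7.5% + 0.75% local = 8.25% → $0.25
Total tax = $0.50 + $0.38 + $1.56 + $0.25 = $2.69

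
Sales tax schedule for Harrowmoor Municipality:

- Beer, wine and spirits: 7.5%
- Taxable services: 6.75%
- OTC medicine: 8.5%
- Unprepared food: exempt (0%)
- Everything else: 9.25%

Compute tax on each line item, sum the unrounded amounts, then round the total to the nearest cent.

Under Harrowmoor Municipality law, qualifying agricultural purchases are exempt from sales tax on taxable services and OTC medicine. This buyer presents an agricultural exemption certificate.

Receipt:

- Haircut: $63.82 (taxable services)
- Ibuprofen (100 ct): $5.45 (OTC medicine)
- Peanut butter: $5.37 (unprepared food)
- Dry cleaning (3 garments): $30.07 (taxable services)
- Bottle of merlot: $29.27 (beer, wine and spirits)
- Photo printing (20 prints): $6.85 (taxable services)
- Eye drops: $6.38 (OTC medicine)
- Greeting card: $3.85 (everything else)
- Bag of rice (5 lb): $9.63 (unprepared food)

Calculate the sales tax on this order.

Haircut $63.82: taxable services, buyer-exempt → 0% → $0.00
Ibuprofen (100 ct) $5.45: OTC medicine, buyer-exempt → 0% → $0.00
Peanut butter $5.37: unprepared food → 0% → $0.00
Dry cleaning (3 garments) $30.07: taxable services, buyer-exempt → 0% → $0.00
Bottle of merlot $29.27: beer, wine and spirits → 7.5% → $2.19525
Photo printing (20 prints) $6.85: taxable services, buyer-exempt → 0% → $0.00
Eye drops $6.38: OTC medicine, buyer-exempt → 0% → $0.00
Greeting card $3.85: everything else → 9.25% → $0.356125
Bag of rice (5 lb) $9.63: unprepared food → 0% → $0.00
Unrounded tax sum = $2.551375 → $2.55

$2.55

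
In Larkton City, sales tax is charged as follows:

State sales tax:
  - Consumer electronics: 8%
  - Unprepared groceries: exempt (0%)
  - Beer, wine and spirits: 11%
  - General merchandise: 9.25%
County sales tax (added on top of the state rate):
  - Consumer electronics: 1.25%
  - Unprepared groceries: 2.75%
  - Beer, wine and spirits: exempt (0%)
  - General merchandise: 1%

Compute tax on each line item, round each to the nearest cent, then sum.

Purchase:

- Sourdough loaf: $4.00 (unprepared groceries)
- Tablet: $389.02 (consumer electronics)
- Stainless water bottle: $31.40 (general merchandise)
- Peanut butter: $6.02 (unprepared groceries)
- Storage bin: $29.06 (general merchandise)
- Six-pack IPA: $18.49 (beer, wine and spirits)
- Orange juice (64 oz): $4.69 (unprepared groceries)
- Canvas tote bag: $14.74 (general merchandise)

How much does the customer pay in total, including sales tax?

Sourdough loaf $4.00: unprepared groceries → 0% + 2.75% county = 2.75% → $0.11
Tablet $389.02: consumer electronics → 8% + 1.25% county = 9.25% → $35.98
Stainless water bottle $31.40: general merchandise → 9.25% + 1% county = 10.25% → $3.22
Peanut butter $6.02: unprepared groceries → 0% + 2.75% county = 2.75% → $0.17
Storage bin $29.06: general merchandise → 9.25% + 1% county = 10.25% → $2.98
Six-pack IPA $18.49: beer, wine and spirits → 11% + 0% county = 11% → $2.03
Orange juice (64 oz) $4.69: unprepared groceries → 0% + 2.75% county = 2.75% → $0.13
Canvas tote bag $14.74: general merchandise → 9.25% + 1% county = 10.25% → $1.51
Subtotal = $497.42; tax = $46.13; total due = $543.55

$543.55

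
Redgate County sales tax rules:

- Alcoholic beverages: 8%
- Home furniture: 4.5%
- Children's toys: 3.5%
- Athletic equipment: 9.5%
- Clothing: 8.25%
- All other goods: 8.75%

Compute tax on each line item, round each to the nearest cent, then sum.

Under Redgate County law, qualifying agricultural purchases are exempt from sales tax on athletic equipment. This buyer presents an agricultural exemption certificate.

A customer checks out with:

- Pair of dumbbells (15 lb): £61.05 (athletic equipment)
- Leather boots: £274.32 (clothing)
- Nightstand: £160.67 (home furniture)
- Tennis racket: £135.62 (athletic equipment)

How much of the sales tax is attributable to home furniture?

Nightstand £160.67: home furniture → 4.5% → £7.23
Tax on home furniture = £7.23

£7.23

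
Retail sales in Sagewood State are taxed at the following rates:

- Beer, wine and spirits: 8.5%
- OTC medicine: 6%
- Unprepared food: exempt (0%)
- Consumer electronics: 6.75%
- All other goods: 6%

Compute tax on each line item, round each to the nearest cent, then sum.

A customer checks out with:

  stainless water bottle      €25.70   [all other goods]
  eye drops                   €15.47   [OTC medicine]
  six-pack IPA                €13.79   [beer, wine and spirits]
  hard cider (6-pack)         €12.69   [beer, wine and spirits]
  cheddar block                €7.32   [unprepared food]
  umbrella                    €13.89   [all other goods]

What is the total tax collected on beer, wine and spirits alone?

€2.25

Six-pack IPA €13.79: beer, wine and spirits → 8.5% → €1.17
Hard cider (6-pack) €12.69: beer, wine and spirits → 8.5% → €1.08
Tax on beer, wine and spirits = €1.17 + €1.08 = €2.25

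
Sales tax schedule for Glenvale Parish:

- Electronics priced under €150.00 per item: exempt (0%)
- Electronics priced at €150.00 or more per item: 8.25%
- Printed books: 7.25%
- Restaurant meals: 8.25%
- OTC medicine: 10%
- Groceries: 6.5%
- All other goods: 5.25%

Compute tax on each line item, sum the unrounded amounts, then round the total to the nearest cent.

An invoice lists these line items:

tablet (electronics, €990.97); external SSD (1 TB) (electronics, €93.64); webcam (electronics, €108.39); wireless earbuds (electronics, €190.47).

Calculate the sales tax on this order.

€97.47

Tablet €990.97: electronics, €150.00 or more → 8.25% → €81.755025
External SSD (1 TB) €93.64: electronics, under €150.00 → 0% → €0.00
Webcam €108.39: electronics, under €150.00 → 0% → €0.00
Wireless earbuds €190.47: electronics, €150.00 or more → 8.25% → €15.713775
Unrounded tax sum = €97.4688 → €97.47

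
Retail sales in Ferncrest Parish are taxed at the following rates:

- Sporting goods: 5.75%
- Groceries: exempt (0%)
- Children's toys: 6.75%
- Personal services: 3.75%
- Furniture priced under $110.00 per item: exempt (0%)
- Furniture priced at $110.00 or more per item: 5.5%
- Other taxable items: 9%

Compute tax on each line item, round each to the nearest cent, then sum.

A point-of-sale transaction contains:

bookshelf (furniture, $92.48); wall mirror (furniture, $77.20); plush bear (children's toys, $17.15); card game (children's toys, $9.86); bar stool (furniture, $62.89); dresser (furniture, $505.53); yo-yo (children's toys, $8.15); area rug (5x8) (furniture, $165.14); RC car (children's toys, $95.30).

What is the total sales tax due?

$45.69

Bookshelf $92.48: furniture, under $110.00 → 0% → $0.00
Wall mirror $77.20: furniture, under $110.00 → 0% → $0.00
Plush bear $17.15: children's toys → 6.75% → $1.16
Card game $9.86: children's toys → 6.75% → $0.67
Bar stool $62.89: furniture, under $110.00 → 0% → $0.00
Dresser $505.53: furniture, $110.00 or more → 5.5% → $27.80
Yo-yo $8.15: children's toys → 6.75% → $0.55
Area rug (5x8) $165.14: furniture, $110.00 or more → 5.5% → $9.08
RC car $95.30: children's toys → 6.75% → $6.43
Total tax = $1.16 + $0.67 + $27.80 + $0.55 + $9.08 + $6.43 = $45.69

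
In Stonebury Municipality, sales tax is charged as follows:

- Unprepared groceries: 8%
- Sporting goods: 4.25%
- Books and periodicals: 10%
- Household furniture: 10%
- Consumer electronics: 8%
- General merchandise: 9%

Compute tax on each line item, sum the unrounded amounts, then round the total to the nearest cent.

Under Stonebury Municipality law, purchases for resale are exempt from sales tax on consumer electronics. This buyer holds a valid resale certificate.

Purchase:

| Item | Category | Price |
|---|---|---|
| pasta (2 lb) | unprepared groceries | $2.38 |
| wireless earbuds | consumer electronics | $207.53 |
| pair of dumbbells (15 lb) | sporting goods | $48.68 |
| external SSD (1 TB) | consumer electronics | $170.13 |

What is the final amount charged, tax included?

Pasta (2 lb) $2.38: unprepared groceries → 8% → $0.1904
Wireless earbuds $207.53: consumer electronics, buyer-exempt → 0% → $0.00
Pair of dumbbells (15 lb) $48.68: sporting goods → 4.25% → $2.0689
External SSD (1 TB) $170.13: consumer electronics, buyer-exempt → 0% → $0.00
Subtotal = $428.72; unrounded tax = $2.2593 → $2.26; total due = $430.98

$430.98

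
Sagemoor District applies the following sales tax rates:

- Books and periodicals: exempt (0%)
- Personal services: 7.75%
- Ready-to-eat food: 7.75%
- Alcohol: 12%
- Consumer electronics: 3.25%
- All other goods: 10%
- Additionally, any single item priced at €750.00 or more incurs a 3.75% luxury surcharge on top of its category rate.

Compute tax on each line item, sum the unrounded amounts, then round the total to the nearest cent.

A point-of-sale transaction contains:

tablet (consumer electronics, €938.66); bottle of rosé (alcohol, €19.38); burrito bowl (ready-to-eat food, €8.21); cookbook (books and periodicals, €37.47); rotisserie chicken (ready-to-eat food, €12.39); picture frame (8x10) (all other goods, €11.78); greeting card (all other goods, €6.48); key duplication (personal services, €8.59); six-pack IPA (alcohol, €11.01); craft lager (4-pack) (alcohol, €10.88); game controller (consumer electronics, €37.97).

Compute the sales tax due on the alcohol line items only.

€4.95

Bottle of rosé €19.38: alcohol → 12% → €2.3256
Six-pack IPA €11.01: alcohol → 12% → €1.3212
Craft lager (4-pack) €10.88: alcohol → 12% → €1.3056
Tax on alcohol: unrounded sum = €4.9524 → €4.95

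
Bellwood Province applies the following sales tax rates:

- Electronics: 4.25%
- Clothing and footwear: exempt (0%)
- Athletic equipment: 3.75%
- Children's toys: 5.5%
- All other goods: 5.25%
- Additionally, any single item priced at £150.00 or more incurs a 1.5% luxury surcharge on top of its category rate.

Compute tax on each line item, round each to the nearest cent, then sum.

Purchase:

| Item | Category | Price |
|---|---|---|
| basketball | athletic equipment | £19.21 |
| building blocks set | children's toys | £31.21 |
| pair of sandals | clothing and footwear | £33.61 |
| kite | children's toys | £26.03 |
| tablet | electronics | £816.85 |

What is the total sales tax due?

Basketball £19.21: athletic equipment → 3.75% → £0.72
Building blocks set £31.21: children's toys → 5.5% → £1.72
Pair of sandals £33.61: clothing and footwear → 0% → £0.00
Kite £26.03: children's toys → 5.5% → £1.43
Tablet £816.85: electronics → 4.25% + 1.5% surcharge = 5.75% → £46.97
Total tax = £0.72 + £1.72 + £1.43 + £46.97 = £50.84

£50.84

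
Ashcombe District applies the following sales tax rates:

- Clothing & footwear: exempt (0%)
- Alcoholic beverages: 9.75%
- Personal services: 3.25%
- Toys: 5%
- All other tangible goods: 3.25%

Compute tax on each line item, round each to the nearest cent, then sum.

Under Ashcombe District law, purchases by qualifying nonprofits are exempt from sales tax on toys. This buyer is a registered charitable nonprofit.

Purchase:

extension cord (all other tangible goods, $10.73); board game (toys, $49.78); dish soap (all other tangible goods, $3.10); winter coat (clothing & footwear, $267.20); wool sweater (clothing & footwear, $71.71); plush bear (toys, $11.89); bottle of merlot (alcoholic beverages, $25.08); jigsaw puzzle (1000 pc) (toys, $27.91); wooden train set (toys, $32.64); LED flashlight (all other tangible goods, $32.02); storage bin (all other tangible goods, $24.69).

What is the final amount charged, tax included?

Extension cord $10.73: all other tangible goods → 3.25% → $0.35
Board game $49.78: toys, buyer-exempt → 0% → $0.00
Dish soap $3.10: all other tangible goods → 3.25% → $0.10
Winter coat $267.20: clothing & footwear → 0% → $0.00
Wool sweater $71.71: clothing & footwear → 0% → $0.00
Plush bear $11.89: toys, buyer-exempt → 0% → $0.00
Bottle of merlot $25.08: alcoholic beverages → 9.75% → $2.45
Jigsaw puzzle (1000 pc) $27.91: toys, buyer-exempt → 0% → $0.00
Wooden train set $32.64: toys, buyer-exempt → 0% → $0.00
LED flashlight $32.02: all other tangible goods → 3.25% → $1.04
Storage bin $24.69: all other tangible goods → 3.25% → $0.80
Subtotal = $556.75; tax = $4.74; total due = $561.49

$561.49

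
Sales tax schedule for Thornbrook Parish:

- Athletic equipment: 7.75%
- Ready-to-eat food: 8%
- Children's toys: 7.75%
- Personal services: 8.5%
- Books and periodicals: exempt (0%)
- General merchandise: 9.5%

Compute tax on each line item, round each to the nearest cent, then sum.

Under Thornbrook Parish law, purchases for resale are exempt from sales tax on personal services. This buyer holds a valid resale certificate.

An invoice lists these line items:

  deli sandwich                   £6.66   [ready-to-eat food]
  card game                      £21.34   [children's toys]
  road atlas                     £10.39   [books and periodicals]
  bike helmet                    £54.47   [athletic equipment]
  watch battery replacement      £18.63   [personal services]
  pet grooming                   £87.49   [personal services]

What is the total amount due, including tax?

£205.38

Deli sandwich £6.66: ready-to-eat food → 8% → £0.53
Card game £21.34: children's toys → 7.75% → £1.65
Road atlas £10.39: books and periodicals → 0% → £0.00
Bike helmet £54.47: athletic equipment → 7.75% → £4.22
Watch battery replacement £18.63: personal services, buyer-exempt → 0% → £0.00
Pet grooming £87.49: personal services, buyer-exempt → 0% → £0.00
Subtotal = £198.98; tax = £6.40; total due = £205.38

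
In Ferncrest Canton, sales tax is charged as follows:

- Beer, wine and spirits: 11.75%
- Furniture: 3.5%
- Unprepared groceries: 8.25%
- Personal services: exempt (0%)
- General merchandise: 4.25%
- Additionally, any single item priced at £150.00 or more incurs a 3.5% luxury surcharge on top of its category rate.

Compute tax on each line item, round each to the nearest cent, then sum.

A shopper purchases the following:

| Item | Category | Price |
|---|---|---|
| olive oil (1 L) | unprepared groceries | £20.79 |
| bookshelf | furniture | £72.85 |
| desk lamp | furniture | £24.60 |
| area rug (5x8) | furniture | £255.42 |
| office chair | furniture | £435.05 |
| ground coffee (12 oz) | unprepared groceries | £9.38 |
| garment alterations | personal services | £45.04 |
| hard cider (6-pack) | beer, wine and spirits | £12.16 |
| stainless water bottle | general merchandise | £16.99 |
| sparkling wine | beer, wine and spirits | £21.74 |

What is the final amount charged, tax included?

Olive oil (1 L) £20.79: unprepared groceries → 8.25% → £1.72
Bookshelf £72.85: furniture → 3.5% → £2.55
Desk lamp £24.60: furniture → 3.5% → £0.86
Area rug (5x8) £255.42: furniture → 3.5% + 3.5% surcharge = 7% → £17.88
Office chair £435.05: furniture → 3.5% + 3.5% surcharge = 7% → £30.45
Ground coffee (12 oz) £9.38: unprepared groceries → 8.25% → £0.77
Garment alterations £45.04: personal services → 0% → £0.00
Hard cider (6-pack) £12.16: beer, wine and spirits → 11.75% → £1.43
Stainless water bottle £16.99: general merchandise → 4.25% → £0.72
Sparkling wine £21.74: beer, wine and spirits → 11.75% → £2.55
Subtotal = £914.02; tax = £58.93; total due = £972.95

£972.95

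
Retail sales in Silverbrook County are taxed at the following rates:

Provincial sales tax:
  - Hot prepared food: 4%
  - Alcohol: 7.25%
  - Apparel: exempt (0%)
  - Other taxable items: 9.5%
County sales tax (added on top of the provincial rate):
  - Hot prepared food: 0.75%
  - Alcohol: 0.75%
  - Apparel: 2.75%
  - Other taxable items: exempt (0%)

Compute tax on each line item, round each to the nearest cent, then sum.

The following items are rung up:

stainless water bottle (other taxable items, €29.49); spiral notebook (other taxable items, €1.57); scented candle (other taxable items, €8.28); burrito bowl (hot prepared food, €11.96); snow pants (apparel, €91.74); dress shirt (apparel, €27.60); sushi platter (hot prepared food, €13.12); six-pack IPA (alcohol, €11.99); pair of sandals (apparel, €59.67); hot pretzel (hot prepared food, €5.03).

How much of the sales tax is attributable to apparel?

€4.92

Snow pants €91.74: apparel → 0% + 2.75% county = 2.75% → €2.52
Dress shirt €27.60: apparel → 0% + 2.75% county = 2.75% → €0.76
Pair of sandals €59.67: apparel → 0% + 2.75% county = 2.75% → €1.64
Tax on apparel = €2.52 + €0.76 + €1.64 = €4.92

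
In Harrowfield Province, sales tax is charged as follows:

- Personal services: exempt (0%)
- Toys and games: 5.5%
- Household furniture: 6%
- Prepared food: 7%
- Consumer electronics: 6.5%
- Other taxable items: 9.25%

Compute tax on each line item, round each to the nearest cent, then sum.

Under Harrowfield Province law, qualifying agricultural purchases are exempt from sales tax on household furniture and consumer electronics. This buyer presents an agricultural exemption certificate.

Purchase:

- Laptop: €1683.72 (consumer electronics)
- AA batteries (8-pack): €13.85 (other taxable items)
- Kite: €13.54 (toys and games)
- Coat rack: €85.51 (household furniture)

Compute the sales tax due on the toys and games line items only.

Kite €13.54: toys and games → 5.5% → €0.74
Tax on toys and games = €0.74

€0.74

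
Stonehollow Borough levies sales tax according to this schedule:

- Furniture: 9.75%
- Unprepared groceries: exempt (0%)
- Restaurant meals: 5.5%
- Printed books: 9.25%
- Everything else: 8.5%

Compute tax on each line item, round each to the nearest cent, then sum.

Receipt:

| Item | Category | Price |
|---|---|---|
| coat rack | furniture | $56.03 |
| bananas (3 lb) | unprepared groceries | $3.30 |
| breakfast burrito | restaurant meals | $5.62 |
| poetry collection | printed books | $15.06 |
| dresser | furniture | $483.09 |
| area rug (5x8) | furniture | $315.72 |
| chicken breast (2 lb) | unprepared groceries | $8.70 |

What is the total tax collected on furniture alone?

$83.34

Coat rack $56.03: furniture → 9.75% → $5.46
Dresser $483.09: furniture → 9.75% → $47.10
Area rug (5x8) $315.72: furniture → 9.75% → $30.78
Tax on furniture = $5.46 + $47.10 + $30.78 = $83.34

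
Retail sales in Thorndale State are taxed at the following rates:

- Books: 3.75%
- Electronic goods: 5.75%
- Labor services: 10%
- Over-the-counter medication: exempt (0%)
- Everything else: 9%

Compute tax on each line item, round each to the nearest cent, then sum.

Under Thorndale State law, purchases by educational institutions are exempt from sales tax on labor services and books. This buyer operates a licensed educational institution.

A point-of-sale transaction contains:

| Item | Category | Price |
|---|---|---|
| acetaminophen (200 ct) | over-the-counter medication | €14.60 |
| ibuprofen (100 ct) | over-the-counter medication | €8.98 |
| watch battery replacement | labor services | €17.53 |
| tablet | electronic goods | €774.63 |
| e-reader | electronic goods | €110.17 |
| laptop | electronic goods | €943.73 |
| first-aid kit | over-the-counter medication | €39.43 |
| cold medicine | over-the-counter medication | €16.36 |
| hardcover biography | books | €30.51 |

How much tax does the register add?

Acetaminophen (200 ct) €14.60: over-the-counter medication → 0% → €0.00
Ibuprofen (100 ct) €8.98: over-the-counter medication → 0% → €0.00
Watch battery replacement €17.53: labor services, buyer-exempt → 0% → €0.00
Tablet €774.63: electronic goods → 5.75% → €44.54
E-reader €110.17: electronic goods → 5.75% → €6.33
Laptop €943.73: electronic goods → 5.75% → €54.26
First-aid kit €39.43: over-the-counter medication → 0% → €0.00
Cold medicine €16.36: over-the-counter medication → 0% → €0.00
Hardcover biography €30.51: books, buyer-exempt → 0% → €0.00
Total tax = €44.54 + €6.33 + €54.26 = €105.13

€105.13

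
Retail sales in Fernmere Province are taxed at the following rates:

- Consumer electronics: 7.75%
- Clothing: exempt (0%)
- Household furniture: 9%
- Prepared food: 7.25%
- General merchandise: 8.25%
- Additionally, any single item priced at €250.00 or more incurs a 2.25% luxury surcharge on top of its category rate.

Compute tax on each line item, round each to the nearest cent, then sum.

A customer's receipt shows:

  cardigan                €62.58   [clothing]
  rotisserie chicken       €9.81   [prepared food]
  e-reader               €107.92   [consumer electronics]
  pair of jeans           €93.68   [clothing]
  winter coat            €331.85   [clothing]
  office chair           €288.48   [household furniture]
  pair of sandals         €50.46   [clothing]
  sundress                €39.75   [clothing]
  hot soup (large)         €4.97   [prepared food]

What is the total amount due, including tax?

€1038.85

Cardigan €62.58: clothing → 0% → €0.00
Rotisserie chicken €9.81: prepared food → 7.25% → €0.71
E-reader €107.92: consumer electronics → 7.75% → €8.36
Pair of jeans €93.68: clothing → 0% → €0.00
Winter coat €331.85: clothing → 0% + 2.25% surcharge = 2.25% → €7.47
Office chair €288.48: household furniture → 9% + 2.25% surcharge = 11.25% → €32.45
Pair of sandals €50.46: clothing → 0% → €0.00
Sundress €39.75: clothing → 0% → €0.00
Hot soup (large) €4.97: prepared food → 7.25% → €0.36
Subtotal = €989.50; tax = €49.35; total due = €1038.85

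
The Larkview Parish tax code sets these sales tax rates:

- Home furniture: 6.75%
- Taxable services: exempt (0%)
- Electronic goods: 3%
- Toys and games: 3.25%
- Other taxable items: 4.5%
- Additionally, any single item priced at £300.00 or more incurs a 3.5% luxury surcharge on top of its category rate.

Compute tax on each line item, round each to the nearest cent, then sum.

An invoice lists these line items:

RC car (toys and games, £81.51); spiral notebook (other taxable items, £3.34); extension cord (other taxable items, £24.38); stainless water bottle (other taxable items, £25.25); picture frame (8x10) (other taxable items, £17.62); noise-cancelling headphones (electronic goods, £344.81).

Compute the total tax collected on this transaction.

RC car £81.51: toys and games → 3.25% → £2.65
Spiral notebook £3.34: other taxable items → 4.5% → £0.15
Extension cord £24.38: other taxable items → 4.5% → £1.10
Stainless water bottle £25.25: other taxable items → 4.5% → £1.14
Picture frame (8x10) £17.62: other taxable items → 4.5% → £0.79
Noise-cancelling headphones £344.81: electronic goods → 3% + 3.5% surcharge = 6.5% → £22.41
Total tax = £2.65 + £0.15 + £1.10 + £1.14 + £0.79 + £22.41 = £28.24

£28.24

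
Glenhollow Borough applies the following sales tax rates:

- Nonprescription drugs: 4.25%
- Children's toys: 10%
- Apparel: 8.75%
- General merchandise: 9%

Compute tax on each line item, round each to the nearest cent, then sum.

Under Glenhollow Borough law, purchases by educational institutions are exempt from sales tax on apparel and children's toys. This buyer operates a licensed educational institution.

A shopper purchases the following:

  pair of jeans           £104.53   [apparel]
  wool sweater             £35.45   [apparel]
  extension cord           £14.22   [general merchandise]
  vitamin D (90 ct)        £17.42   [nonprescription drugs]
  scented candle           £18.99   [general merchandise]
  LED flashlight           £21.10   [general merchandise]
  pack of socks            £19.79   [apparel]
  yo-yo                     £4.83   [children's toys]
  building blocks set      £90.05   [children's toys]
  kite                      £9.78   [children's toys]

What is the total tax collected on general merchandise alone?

£4.89

Extension cord £14.22: general merchandise → 9% → £1.28
Scented candle £18.99: general merchandise → 9% → £1.71
LED flashlight £21.10: general merchandise → 9% → £1.90
Tax on general merchandise = £1.28 + £1.71 + £1.90 = £4.89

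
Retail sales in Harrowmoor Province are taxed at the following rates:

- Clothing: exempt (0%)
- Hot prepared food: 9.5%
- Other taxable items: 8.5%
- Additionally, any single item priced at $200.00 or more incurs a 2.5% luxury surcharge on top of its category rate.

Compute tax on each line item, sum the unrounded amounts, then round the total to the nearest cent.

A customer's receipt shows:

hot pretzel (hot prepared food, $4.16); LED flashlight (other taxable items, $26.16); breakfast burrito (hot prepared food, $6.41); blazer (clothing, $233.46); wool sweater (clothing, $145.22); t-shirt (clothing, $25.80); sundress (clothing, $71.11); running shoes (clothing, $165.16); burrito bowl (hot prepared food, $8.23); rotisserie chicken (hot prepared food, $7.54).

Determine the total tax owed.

Hot pretzel $4.16: hot prepared food → 9.5% → $0.3952
LED flashlight $26.16: other taxable items → 8.5% → $2.2236
Breakfast burrito $6.41: hot prepared food → 9.5% → $0.60895
Blazer $233.46: clothing → 0% + 2.5% surcharge = 2.5% → $5.8365
Wool sweater $145.22: clothing → 0% → $0.00
T-shirt $25.80: clothing → 0% → $0.00
Sundress $71.11: clothing → 0% → $0.00
Running shoes $165.16: clothing → 0% → $0.00
Burrito bowl $8.23: hot prepared food → 9.5% → $0.78185
Rotisserie chicken $7.54: hot prepared food → 9.5% → $0.7163
Unrounded tax sum = $10.5624 → $10.56

$10.56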